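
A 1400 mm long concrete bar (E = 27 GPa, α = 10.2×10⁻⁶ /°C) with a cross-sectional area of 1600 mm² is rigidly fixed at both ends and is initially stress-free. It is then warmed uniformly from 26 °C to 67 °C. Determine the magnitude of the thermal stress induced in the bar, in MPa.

σ ≈ 11.3 MPa (compressive)

The supports are rigid, so the total axial strain is zero. The restrained thermal strain is ε = αΔT = 10.2×10⁻⁶ × 41 = 418.2×10⁻⁶.
σ = EαΔT = 27×10³ × 10.2×10⁻⁶ × 41 = 11.29 MPa (compressive; the bar is trying to expand).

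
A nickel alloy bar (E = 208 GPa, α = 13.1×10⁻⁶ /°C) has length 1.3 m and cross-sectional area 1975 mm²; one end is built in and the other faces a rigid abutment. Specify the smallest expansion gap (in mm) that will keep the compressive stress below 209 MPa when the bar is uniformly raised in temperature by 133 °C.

g ≈ 0.959 mm

With no wall the bar would lengthen by αΔT L = 13.1×10⁻⁶ × 133 × 1300 = 2.265 mm.
At the allowable stress the elastic shortening the wall may impose is σL/E = 209 × 1300 / (208×10³) = 1.306 mm.
So the gap has to take up the difference, g_min = δ_free − σL/E = 2.265 − 1.306 = 0.9587 mm.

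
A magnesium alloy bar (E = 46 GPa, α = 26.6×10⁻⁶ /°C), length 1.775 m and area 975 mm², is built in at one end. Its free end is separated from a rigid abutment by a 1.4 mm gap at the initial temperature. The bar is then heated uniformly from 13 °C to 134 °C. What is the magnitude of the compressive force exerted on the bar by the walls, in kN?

Free thermal elongation = αΔT L = 26.6×10⁻⁶ × 121 × 1775 = 5.713 mm.
The gap closes (δ_free > 1.4 mm) and the wall then resists a further 5.713 − 1.4 = 4.313 mm of expansion.
So σ = E(δ_free − g)/L = 46×10³ × 4.313/1775 = 111.8 MPa.
P = σA = 111.8 × 975 = 109 kN.

P ≈ 109 kN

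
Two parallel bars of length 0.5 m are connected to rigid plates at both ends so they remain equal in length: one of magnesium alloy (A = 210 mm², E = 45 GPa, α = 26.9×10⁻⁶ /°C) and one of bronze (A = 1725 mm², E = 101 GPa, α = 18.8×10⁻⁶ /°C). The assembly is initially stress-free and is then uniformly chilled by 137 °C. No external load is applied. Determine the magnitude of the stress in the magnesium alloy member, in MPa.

σ ≈ 47.4 MPa (tensile)

Equilibrium of a rigid end plate with no external load gives equal and opposite internal forces ±P in the two members. Since α_{magnesium alloy} > α_{bronze}, cooling drives the magnesium alloy into tension and the bronze into compression.
Setting the final lengths equal and cancelling L: (α₁ − α₂)ΔT = P/(A₁E₁) + P/(A₂E₂).
|α₁ − α₂|·ΔT = 8.1×10⁻⁶ × 137 = 0.00111.
1/(A₁E₁) + 1/(A₂E₂) = 1/(210×45×10³) + 1/(1725×101×10³) = 1.116×10⁻⁷ N⁻¹.
P = 0.00111 / 1.116×10⁻⁷ = 9947 N = 9.947 kN.
σ_{magnesium alloy} = P/A₁ = 9947/210 = 47.37 MPa, tensile.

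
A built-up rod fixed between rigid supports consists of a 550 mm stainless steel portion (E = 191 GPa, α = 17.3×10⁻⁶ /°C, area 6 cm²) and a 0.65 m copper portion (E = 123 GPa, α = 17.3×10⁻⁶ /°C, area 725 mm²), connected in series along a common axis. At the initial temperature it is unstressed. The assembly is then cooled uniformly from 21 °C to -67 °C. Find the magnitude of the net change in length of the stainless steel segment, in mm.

With the walls removed the bar would change length by δ_free = Σ αᵢΔT Lᵢ = 17.3×10⁻⁶×88×550 + 17.3×10⁻⁶×88×650 = 1.827 mm.
The walls prevent any net length change, so an axial force P (same in every segment) develops. Compatibility: P · Σ Lᵢ/(AᵢEᵢ) = δ_free.
The series flexibility is Σ Lᵢ/(AᵢEᵢ) = 550/(600×191×10³) + 650/(725×123×10³) = 1.209×10⁻⁵ mm/N.
So P = 1.827 / 1.209×10⁻⁵ = 151.1 kN, tensile.
For the stainless steel segment, free thermal change = 17.3×10⁻⁶×88×550 = 0.8373 mm and elastic change from P = 151100×550/(600×191×10³) = 0.7253 mm; these oppose, so the net change is 0.112 mm (segment shortens).

|ΔL| ≈ 0.112 mm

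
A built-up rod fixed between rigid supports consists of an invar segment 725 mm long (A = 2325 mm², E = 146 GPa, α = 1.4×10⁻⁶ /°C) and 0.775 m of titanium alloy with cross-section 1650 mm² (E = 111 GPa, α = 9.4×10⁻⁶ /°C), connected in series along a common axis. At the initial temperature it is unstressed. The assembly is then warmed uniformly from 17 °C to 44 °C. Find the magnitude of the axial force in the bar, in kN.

With the walls removed the bar would change length by δ_free = Σ αᵢΔT Lᵢ = 1.4×10⁻⁶×27×725 + 9.4×10⁻⁶×27×775 = 0.2241 mm.
Since the ends are fixed, an axial force P builds up, equal in every segment, with P · Σ Lᵢ/(AᵢEᵢ) = δ_free.
Σ Lᵢ/(AᵢEᵢ) = 725/(2325×146×10³) + 775/(1650×111×10³) = 6.367×10⁻⁶ mm/N.
So P = 0.2241 / 6.367×10⁻⁶ = 35.2 kN, compressive.

P ≈ 35.2 kN (compressive)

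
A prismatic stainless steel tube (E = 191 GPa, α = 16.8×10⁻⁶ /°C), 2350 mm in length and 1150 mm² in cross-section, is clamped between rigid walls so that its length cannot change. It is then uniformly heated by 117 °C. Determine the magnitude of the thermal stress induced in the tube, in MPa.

The supports are rigid, so the total axial strain is zero. The restrained thermal strain is ε = αΔT = 16.8×10⁻⁶ × 117 = 1965.6×10⁻⁶.
Hence σ = E·αΔT = 191×10³ × 1965.6×10⁻⁶ = 375.4 MPa, compressive.

σ ≈ 375 MPa (compressive)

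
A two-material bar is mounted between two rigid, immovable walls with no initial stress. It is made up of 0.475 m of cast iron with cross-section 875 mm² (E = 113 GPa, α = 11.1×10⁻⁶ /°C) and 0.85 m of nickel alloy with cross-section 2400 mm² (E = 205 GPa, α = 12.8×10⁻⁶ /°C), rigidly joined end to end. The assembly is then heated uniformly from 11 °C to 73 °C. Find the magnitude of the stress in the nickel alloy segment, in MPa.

Free thermal expansion of the whole bar: Σ αᵢΔT Lᵢ = 11.1×10⁻⁶×62×475 + 12.8×10⁻⁶×62×850 = 1.001 mm.
The rigid supports impose zero overall length change; the single axial force P common to all segments must satisfy P Σ Lᵢ/(AᵢEᵢ) = δ_free.
The series flexibility is Σ Lᵢ/(AᵢEᵢ) = 475/(875×113×10³) + 850/(2400×205×10³) = 6.532×10⁻⁶ mm/N.
So P = 1.001 / 6.532×10⁻⁶ = 153.3 kN, compressive.
σ_{nickel alloy} = P / A = 153300 / 2400 = 63.88 MPa.

σ ≈ 63.9 MPa (compressive)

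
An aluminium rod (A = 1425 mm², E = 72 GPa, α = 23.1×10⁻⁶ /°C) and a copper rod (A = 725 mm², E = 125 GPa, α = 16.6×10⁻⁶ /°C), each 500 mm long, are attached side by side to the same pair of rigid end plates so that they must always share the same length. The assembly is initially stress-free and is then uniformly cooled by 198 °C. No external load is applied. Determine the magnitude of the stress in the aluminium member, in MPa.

The aluminium has the larger α, so on cooling it would change length more than the copper if both were free. The rigid plates force a common final length, so the aluminium is put into tension and the copper into compression, with equal and opposite forces P (no external load).
Equating the net (thermal + elastic) strains gives |α₁ − α₂|·ΔT = P·[1/(A₁E₁) + 1/(A₂E₂)].
|α₁ − α₂|·ΔT = 6.5×10⁻⁶ × 198 = 0.001287.
1/(A₁E₁) + 1/(A₂E₂) = 1/(1425×72×10³) + 1/(725×125×10³) = 2.078×10⁻⁸ N⁻¹.
P = 0.001287 / 2.078×10⁻⁸ = 61930 N = 61.93 kN.
σ_{aluminium} = P/A₁ = 61930/1425 = 43.46 MPa, tensile.

σ ≈ 43.5 MPa (tensile)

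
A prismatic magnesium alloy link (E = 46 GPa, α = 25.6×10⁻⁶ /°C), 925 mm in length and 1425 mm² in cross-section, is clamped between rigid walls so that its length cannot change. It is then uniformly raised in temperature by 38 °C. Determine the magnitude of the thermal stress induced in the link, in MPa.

Because both ends are immovable the net strain is zero, and the suppressed thermal strain is αΔT = 25.6×10⁻⁶ × 38 = 972.8×10⁻⁶.
σ = EαΔT = 46×10³ × 25.6×10⁻⁶ × 38 = 44.75 MPa (compressive; the link is trying to expand).

σ ≈ 44.7 MPa (compressive)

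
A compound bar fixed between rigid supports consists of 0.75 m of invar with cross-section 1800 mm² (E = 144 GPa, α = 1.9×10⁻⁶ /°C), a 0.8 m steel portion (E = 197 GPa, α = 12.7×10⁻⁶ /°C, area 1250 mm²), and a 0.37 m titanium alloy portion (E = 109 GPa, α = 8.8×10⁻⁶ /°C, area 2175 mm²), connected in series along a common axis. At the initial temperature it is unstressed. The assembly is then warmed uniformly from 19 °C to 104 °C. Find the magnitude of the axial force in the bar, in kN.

If the supports were absent, the total length change would be Σ αᵢΔT Lᵢ = 1.9×10⁻⁶×85×750 + 12.7×10⁻⁶×85×800 + 8.8×10⁻⁶×85×370 = 1.261 mm.
Since the ends are fixed, an axial force P builds up, equal in every segment, with P · Σ Lᵢ/(AᵢEᵢ) = δ_free.
Σ Lᵢ/(AᵢEᵢ) = 750/(1800×144×10³) + 800/(1250×197×10³) + 370/(2175×109×10³) = 7.703×10⁻⁶ mm/N.
P = 1.261 / 7.703×10⁻⁶ = 163800 N = 163.8 kN, compressive.

P ≈ 164 kN (compressive)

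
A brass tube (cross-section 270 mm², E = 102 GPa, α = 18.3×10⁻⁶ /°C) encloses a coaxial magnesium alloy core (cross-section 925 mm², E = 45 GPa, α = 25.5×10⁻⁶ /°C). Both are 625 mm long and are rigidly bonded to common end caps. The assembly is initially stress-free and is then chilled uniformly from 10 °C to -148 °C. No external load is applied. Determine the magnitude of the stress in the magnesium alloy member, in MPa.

σ ≈ 20.4 MPa (tensile)

Both members must finish at the same length. With the larger α, the magnesium alloy tends to over-contract; the plates restrain it, putting the magnesium alloy in tension and the brass in compression. With no external load the two internal forces are equal and opposite, magnitude P.
Compatibility of the two members (thermal + elastic change equal): (α₁ − α₂)ΔT = P·[1/(A₁E₁) + 1/(A₂E₂)].
|α₁ − α₂|·ΔT = 7.2×10⁻⁶ × 158 = 0.001138.
1/(A₁E₁) + 1/(A₂E₂) = 1/(270×102×10³) + 1/(925×45×10³) = 6.033×10⁻⁸ N⁻¹.
So P = 0.001138 / 6.033×10⁻⁸ = 18.85 kN.
σ_{magnesium alloy} = P/A₂ = 18850/925 = 20.38 MPa, tensile.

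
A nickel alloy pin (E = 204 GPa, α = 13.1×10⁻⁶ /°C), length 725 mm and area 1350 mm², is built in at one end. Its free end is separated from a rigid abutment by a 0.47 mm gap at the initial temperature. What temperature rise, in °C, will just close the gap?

ΔT ≈ 49.5 °C

Contact occurs when the free expansion equals the gap: αΔT L = 0.47 mm.
So ΔT = g/(αL) = 0.47/(13.1×10⁻⁶ × 725) = 49.49 °C.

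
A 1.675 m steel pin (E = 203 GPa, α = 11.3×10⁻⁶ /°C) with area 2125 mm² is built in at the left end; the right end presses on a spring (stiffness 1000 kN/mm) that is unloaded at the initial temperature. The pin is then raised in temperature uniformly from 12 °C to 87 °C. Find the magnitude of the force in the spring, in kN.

P ≈ 291 kN

The unrestrained thermal change is αΔT L = 11.3×10⁻⁶ × 75 × 1675 = 1.42 mm.
Let P be the compressive force at the spring. The pin shortens elastically by PL/(AE) and the spring compresses by P/k; together these equal δ_free.
So P = δ_free / [L/(AE) + 1/k] = 1.42 / [ 1675/(2125×203×10³) + 1/(1000×10³) ].
P = 1.42 / 4.883×10⁻⁶ = 290700 N.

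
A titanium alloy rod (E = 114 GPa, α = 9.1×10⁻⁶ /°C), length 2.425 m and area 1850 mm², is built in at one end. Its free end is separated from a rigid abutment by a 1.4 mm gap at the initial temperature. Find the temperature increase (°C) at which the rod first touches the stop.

ΔT ≈ 63.4 °C

The gap closes when αΔT L = 1.4 mm, since the rod is still unstressed at that instant.
So ΔT = g/(αL) = 1.4/(9.1×10⁻⁶ × 2425) = 63.44 °C.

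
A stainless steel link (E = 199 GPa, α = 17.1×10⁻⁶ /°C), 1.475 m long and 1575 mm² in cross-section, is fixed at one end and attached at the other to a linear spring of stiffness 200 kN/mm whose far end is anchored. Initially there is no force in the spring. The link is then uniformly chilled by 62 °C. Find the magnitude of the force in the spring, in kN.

P ≈ 161 kN

Free thermal contraction: δ_free = αΔT L = 17.1×10⁻⁶ × 62 × 1475 = 1.564 mm.
With a force P in the spring, the elastic change of the link is PL/(AE) and that of the spring is P/k; compatibility requires their sum to equal δ_free.
So P = δ_free / [L/(AE) + 1/k] = 1.564 / [ 1475/(1575×199×10³) + 1/(200×10³) ].
P = 1.564 / 9.706×10⁻⁶ = 161100 N.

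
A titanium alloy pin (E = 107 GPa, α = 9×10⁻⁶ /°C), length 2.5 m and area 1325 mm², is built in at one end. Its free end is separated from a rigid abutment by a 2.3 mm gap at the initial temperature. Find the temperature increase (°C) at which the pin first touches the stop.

ΔT ≈ 102 °C

The gap closes when αΔT L = 2.3 mm, since the pin is still unstressed at that instant.
ΔT = 2.3 / (9×10⁻⁶ × 2500) = 102.2 °C.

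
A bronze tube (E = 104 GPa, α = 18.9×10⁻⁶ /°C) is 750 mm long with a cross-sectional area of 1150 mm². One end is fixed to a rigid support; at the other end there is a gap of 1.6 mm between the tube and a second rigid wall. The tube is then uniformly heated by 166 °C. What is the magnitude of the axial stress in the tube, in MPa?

σ ≈ 104 MPa (compressive)

Free thermal elongation = αΔT L = 18.9×10⁻⁶ × 166 × 750 = 2.353 mm.
This exceeds the 1.6 mm gap, so the wall pushes back. The portion of expansion that must be recovered elastically is δ_free − gap = 2.353 − 1.6 = 0.753 mm.
That suppressed elongation corresponds to σ = E·Δ/L = 104×10³ × 0.753/750 = 104.4 MPa.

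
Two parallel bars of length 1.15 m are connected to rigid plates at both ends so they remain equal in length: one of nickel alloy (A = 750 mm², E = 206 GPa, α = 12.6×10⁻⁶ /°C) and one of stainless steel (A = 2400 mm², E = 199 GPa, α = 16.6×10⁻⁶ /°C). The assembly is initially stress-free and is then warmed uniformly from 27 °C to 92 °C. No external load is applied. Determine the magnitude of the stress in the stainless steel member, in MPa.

σ ≈ 12.6 MPa (compressive)

Both members must finish at the same length. With the larger α, the stainless steel tends to over-expand; the plates restrain it, putting the stainless steel in compression and the nickel alloy in tension. With no external load the two internal forces are equal and opposite, magnitude P.
Setting the final lengths equal and cancelling L: (α₁ − α₂)ΔT = P/(A₁E₁) + P/(A₂E₂).
|α₁ − α₂|·ΔT = 4×10⁻⁶ × 65 = 0.00026.
1/(A₁E₁) + 1/(A₂E₂) = 1/(750×206×10³) + 1/(2400×199×10³) = 8.566×10⁻⁹ N⁻¹.
P = 0.00026 / 8.566×10⁻⁹ = 30350 N = 30.35 kN.
σ_{stainless steel} = P/A₂ = 30350/2400 = 12.65 MPa, compressive.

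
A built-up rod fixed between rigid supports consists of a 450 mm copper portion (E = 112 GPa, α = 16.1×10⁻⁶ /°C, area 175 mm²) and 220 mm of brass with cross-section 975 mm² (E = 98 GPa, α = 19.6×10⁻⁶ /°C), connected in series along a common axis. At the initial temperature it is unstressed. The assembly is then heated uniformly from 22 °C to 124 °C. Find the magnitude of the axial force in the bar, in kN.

With the walls removed the bar would change length by δ_free = Σ αᵢΔT Lᵢ = 16.1×10⁻⁶×102×450 + 19.6×10⁻⁶×102×220 = 1.179 mm.
Since the ends are fixed, an axial force P builds up, equal in every segment, with P · Σ Lᵢ/(AᵢEᵢ) = δ_free.
Σ Lᵢ/(AᵢEᵢ) = 450/(175×112×10³) + 220/(975×98×10³) = 2.526×10⁻⁵ mm/N.
P = 1.179 / 2.526×10⁻⁵ = 46660 N = 46.66 kN, compressive.

P ≈ 46.7 kN (compressive)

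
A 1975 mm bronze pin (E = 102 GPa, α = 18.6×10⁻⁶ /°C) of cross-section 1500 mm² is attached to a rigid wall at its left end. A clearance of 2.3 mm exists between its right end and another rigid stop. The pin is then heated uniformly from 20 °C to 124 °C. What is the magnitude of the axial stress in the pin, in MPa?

Free thermal elongation = αΔT L = 18.6×10⁻⁶ × 104 × 1975 = 3.82 mm.
The gap closes (δ_free > 2.3 mm) and the wall then resists a further 3.82 − 2.3 = 1.52 mm of expansion.
That suppressed elongation corresponds to σ = E·Δ/L = 102×10³ × 1.52/1975 = 78.52 MPa.

σ ≈ 78.5 MPa (compressive)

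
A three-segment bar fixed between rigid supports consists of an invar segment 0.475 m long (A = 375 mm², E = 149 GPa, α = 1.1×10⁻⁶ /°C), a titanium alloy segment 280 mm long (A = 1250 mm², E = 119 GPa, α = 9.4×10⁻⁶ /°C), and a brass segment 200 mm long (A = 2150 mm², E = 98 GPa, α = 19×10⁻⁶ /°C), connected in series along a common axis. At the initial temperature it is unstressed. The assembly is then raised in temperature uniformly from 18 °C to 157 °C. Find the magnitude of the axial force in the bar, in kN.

Free thermal expansion of the whole bar: Σ αᵢΔT Lᵢ = 1.1×10⁻⁶×139×475 + 9.4×10⁻⁶×139×280 + 19×10⁻⁶×139×200 = 0.9667 mm.
The walls prevent any net length change, so an axial force P (same in every segment) develops. Compatibility: P · Σ Lᵢ/(AᵢEᵢ) = δ_free.
The series flexibility is Σ Lᵢ/(AᵢEᵢ) = 475/(375×149×10³) + 280/(1250×119×10³) + 200/(2150×98×10³) = 1.133×10⁻⁵ mm/N.
Hence P = δ_free / Σ(L/AE) = 0.9667/1.133×10⁻⁵ = 85.3 kN (compressive).

P ≈ 85.3 kN (compressive)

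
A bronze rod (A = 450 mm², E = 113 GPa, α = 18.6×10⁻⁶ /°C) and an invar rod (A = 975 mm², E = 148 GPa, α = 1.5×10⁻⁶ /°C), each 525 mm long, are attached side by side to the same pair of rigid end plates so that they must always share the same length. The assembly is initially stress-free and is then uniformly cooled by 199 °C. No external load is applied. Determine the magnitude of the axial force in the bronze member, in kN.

Both members must finish at the same length. With the larger α, the bronze tends to over-contract; the plates restrain it, putting the bronze in tension and the invar in compression. With no external load the two internal forces are equal and opposite, magnitude P.
Equating the net (thermal + elastic) strains gives |α₁ − α₂|·ΔT = P·[1/(A₁E₁) + 1/(A₂E₂)].
|α₁ − α₂|·ΔT = 17.1×10⁻⁶ × 199 = 0.003403.
1/(A₁E₁) + 1/(A₂E₂) = 1/(450×113×10³) + 1/(975×148×10³) = 2.66×10⁻⁸ N⁻¹.
So P = 0.003403 / 2.66×10⁻⁸ = 127.9 kN.

P ≈ 128 kN (tensile in the bronze)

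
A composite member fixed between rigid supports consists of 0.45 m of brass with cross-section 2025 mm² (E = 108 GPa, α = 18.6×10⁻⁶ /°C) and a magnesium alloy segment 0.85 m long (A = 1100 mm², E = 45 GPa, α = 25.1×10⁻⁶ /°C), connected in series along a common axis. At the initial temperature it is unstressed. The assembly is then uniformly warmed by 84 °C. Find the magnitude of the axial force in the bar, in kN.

P ≈ 130 kN (compressive)

If the supports were absent, the total length change would be Σ αᵢΔT Lᵢ = 18.6×10⁻⁶×84×450 + 25.1×10⁻⁶×84×850 = 2.495 mm.
The walls prevent any net length change, so an axial force P (same in every segment) develops. Compatibility: P · Σ Lᵢ/(AᵢEᵢ) = δ_free.
Σ Lᵢ/(AᵢEᵢ) = 450/(2025×108×10³) + 850/(1100×45×10³) = 1.923×10⁻⁵ mm/N.
P = 2.495 / 1.923×10⁻⁵ = 129800 N = 129.8 kN, compressive.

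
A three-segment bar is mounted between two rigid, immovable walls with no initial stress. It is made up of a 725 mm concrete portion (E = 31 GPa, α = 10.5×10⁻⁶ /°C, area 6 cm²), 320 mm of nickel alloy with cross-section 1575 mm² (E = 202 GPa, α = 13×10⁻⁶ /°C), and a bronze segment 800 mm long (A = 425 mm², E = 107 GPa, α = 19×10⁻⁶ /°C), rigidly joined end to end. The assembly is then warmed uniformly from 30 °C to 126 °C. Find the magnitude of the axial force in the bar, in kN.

P ≈ 45 kN (compressive)

Free thermal expansion of the whole bar: Σ αᵢΔT Lᵢ = 10.5×10⁻⁶×96×725 + 13×10⁻⁶×96×320 + 19×10⁻⁶×96×800 = 2.589 mm.
The walls prevent any net length change, so an axial force P (same in every segment) develops. Compatibility: P · Σ Lᵢ/(AᵢEᵢ) = δ_free.
The series flexibility is Σ Lᵢ/(AᵢEᵢ) = 725/(600×31×10³) + 320/(1575×202×10³) + 800/(425×107×10³) = 5.758×10⁻⁵ mm/N.
So P = 2.589 / 5.758×10⁻⁵ = 44.97 kN, compressive.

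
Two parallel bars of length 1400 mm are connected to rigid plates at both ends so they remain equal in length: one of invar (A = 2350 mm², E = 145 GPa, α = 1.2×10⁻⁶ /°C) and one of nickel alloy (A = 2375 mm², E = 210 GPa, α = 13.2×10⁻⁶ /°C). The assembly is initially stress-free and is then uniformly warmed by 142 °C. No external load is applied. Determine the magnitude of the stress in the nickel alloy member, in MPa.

σ ≈ 145 MPa (compressive)

Both members must finish at the same length. With the larger α, the nickel alloy tends to over-expand; the plates restrain it, putting the nickel alloy in compression and the invar in tension. With no external load the two internal forces are equal and opposite, magnitude P.
Equating the net (thermal + elastic) strains gives |α₁ − α₂|·ΔT = P·[1/(A₁E₁) + 1/(A₂E₂)].
|α₁ − α₂|·ΔT = 12×10⁻⁶ × 142 = 0.001704.
1/(A₁E₁) + 1/(A₂E₂) = 1/(2350×145×10³) + 1/(2375×210×10³) = 4.94×10⁻⁹ N⁻¹.
So P = 0.001704 / 4.94×10⁻⁹ = 345 kN.
σ_{nickel alloy} = P/A₂ = 345000/2375 = 145.2 MPa, compressive.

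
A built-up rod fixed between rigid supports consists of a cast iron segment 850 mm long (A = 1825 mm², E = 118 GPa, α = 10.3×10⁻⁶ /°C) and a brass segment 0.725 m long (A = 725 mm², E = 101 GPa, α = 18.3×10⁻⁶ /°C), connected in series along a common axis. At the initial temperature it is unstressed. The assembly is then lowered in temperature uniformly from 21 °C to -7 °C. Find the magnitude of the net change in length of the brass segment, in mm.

|ΔL| ≈ 0.0694 mm

Free thermal contraction of the whole bar: Σ αᵢΔT Lᵢ = 10.3×10⁻⁶×28×850 + 18.3×10⁻⁶×28×725 = 0.6166 mm.
The walls prevent any net length change, so an axial force P (same in every segment) develops. Compatibility: P · Σ Lᵢ/(AᵢEᵢ) = δ_free.
Σ Lᵢ/(AᵢEᵢ) = 850/(1825×118×10³) + 725/(725×101×10³) = 1.385×10⁻⁵ mm/N.
Hence P = δ_free / Σ(L/AE) = 0.6166/1.385×10⁻⁵ = 44.53 kN (tensile).
For the brass segment, free thermal change = 18.3×10⁻⁶×28×725 = 0.3715 mm and elastic change from P = 44530×725/(725×101×10³) = 0.4409 mm; these oppose, so the net change is 0.0694 mm (segment lengthens).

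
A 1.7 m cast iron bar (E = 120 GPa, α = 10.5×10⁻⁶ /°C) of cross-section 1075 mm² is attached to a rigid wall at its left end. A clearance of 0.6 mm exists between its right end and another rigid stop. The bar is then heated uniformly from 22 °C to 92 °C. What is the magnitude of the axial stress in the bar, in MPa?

σ ≈ 45.8 MPa (compressive)

Free thermal elongation = αΔT L = 10.5×10⁻⁶ × 70 × 1700 = 1.25 mm.
This exceeds the 0.6 mm gap, so the wall pushes back. The portion of expansion that must be recovered elastically is δ_free − gap = 1.25 − 0.6 = 0.6495 mm.
So σ = E(δ_free − g)/L = 120×10³ × 0.6495/1700 = 45.85 MPa.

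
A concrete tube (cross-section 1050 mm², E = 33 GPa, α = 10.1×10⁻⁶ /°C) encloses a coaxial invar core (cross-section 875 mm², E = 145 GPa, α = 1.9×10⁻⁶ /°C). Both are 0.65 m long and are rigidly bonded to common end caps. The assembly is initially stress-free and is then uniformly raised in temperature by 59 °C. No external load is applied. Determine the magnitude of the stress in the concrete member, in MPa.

Equilibrium of a rigid end plate with no external load gives equal and opposite internal forces ±P in the two members. Since α_{concrete} > α_{invar}, heating drives the concrete into compression and the invar into tension.
Compatibility of the two members (thermal + elastic change equal): (α₁ − α₂)ΔT = P·[1/(A₁E₁) + 1/(A₂E₂)].
|α₁ − α₂|·ΔT = 8.2×10⁻⁶ × 59 = 0.0004838.
1/(A₁E₁) + 1/(A₂E₂) = 1/(1050×33×10³) + 1/(875×145×10³) = 3.674×10⁻⁸ N⁻¹.
So P = 0.0004838 / 3.674×10⁻⁸ = 13.17 kN.
σ_{concrete} = P/A₁ = 13170/1050 = 12.54 MPa, compressive.

σ ≈ 12.5 MPa (compressive)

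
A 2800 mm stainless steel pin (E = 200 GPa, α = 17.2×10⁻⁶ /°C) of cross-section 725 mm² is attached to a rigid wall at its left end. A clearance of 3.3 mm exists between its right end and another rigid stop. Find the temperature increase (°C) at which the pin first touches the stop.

ΔT ≈ 68.5 °C

Contact occurs when the free expansion equals the gap: αΔT L = 3.3 mm.
ΔT = 3.3 / (17.2×10⁻⁶ × 2800) = 68.52 °C.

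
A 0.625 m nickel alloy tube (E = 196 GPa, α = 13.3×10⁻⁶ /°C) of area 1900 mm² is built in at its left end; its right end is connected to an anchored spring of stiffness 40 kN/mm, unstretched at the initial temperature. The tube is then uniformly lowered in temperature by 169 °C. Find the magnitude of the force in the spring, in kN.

P ≈ 52.7 kN

The unrestrained thermal change is αΔT L = 13.3×10⁻⁶ × 169 × 625 = 1.405 mm.
With a force P in the spring, the elastic change of the tube is PL/(AE) and that of the spring is P/k; compatibility requires their sum to equal δ_free.
P [ L/(AE) + 1/k ] = δ_free → P [ 625/(1900×196×10³) + 1/(40×10³) ] = 1.405.
P = 1.405 / 2.668×10⁻⁵ = 52660 N.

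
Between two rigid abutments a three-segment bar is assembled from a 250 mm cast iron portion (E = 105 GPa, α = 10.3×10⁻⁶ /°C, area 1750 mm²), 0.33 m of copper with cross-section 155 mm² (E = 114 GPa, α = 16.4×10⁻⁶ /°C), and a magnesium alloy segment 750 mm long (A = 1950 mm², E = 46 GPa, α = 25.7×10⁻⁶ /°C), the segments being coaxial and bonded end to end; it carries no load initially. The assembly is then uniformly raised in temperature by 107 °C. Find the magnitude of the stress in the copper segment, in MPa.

With the walls removed the bar would change length by δ_free = Σ αᵢΔT Lᵢ = 10.3×10⁻⁶×107×250 + 16.4×10⁻⁶×107×330 + 25.7×10⁻⁶×107×750 = 2.917 mm.
The rigid supports impose zero overall length change; the single axial force P common to all segments must satisfy P Σ Lᵢ/(AᵢEᵢ) = δ_free.
The series flexibility is Σ Lᵢ/(AᵢEᵢ) = 250/(1750×105×10³) + 330/(155×114×10³) + 750/(1950×46×10³) = 2.84×10⁻⁵ mm/N.
Hence P = δ_free / Σ(L/AE) = 2.917/2.84×10⁻⁵ = 102.7 kN (compressive).
σ_{copper} = P / A = 102700 / 155 = 662.7 MPa.

σ ≈ 663 MPa (compressive)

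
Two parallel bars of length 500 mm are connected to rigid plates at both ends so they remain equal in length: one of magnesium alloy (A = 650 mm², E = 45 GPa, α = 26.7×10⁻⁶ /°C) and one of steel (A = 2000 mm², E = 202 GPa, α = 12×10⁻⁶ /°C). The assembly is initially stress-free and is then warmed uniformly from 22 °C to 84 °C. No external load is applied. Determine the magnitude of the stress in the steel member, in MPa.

σ ≈ 12.4 MPa (tensile)

The magnesium alloy has the larger α, so on heating it would change length more than the steel if both were free. The rigid plates force a common final length, so the magnesium alloy is put into compression and the steel into tension, with equal and opposite forces P (no external load).
Compatibility of the two members (thermal + elastic change equal): (α₁ − α₂)ΔT = P·[1/(A₁E₁) + 1/(A₂E₂)].
|α₁ − α₂|·ΔT = 14.7×10⁻⁶ × 62 = 0.0009114.
1/(A₁E₁) + 1/(A₂E₂) = 1/(650×45×10³) + 1/(2000×202×10³) = 3.666×10⁻⁸ N⁻¹.
P = 0.0009114 / 3.666×10⁻⁸ = 24860 N = 24.86 kN.
σ_{steel} = P/A₂ = 24860/2000 = 12.43 MPa, tensile.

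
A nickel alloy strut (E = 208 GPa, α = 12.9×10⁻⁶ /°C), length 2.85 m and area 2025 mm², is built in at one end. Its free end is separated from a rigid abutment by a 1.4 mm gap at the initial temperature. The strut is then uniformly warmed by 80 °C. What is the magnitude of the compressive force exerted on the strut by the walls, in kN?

Free thermal elongation = αΔT L = 12.9×10⁻⁶ × 80 × 2850 = 2.941 mm.
This exceeds the 1.4 mm gap, so the wall pushes back. The portion of expansion that must be recovered elastically is δ_free − gap = 2.941 − 1.4 = 1.541 mm.
Compatibility: PL/(AE) = 1.541 mm, so σ = P/A = E × (1.541/2850) = 112.5 MPa.
P = σA = 112.5 × 2025 = 227.8 kN.

P ≈ 228 kN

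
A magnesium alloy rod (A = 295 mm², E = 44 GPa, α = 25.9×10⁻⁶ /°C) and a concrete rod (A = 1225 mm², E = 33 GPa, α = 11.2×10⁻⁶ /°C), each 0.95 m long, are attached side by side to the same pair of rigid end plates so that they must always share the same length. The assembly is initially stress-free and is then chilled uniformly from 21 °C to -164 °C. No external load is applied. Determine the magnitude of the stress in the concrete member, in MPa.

Equilibrium of a rigid end plate with no external load gives equal and opposite internal forces ±P in the two members. Since α_{magnesium alloy} > α_{concrete}, cooling drives the magnesium alloy into tension and the concrete into compression.
Setting the final lengths equal and cancelling L: (α₁ − α₂)ΔT = P/(A₁E₁) + P/(A₂E₂).
|α₁ − α₂|·ΔT = 14.7×10⁻⁶ × 185 = 0.002719.
1/(A₁E₁) + 1/(A₂E₂) = 1/(295×44×10³) + 1/(1225×33×10³) = 1.018×10⁻⁷ N⁻¹.
So P = 0.002719 / 1.018×10⁻⁷ = 26.72 kN.
σ_{concrete} = P/A₂ = 26720/1225 = 21.81 MPa, compressive.

σ ≈ 21.8 MPa (compressive)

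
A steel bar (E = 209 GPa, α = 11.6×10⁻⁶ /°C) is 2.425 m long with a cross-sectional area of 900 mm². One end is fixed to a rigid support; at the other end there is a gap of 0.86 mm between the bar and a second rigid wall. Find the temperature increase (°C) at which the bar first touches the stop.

Contact occurs when the free expansion equals the gap: αΔT L = 0.86 mm.
ΔT = 0.86 / (11.6×10⁻⁶ × 2425) = 30.57 °C.

ΔT ≈ 30.6 °C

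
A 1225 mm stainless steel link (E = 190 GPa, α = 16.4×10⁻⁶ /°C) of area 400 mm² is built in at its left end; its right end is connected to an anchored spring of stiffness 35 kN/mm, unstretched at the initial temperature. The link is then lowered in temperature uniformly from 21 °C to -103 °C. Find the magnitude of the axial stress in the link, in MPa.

If the spring were absent the link would shorten by αΔT L = 16.4×10⁻⁶ × 124 × 1225 = 2.491 mm.
Let P be the tensile force in the spring. The link extends elastically by PL/(AE) and the spring stretches by P/k; together these equal δ_free.
So P = δ_free / [L/(AE) + 1/k] = 2.491 / [ 1225/(400×190×10³) + 1/(35×10³) ].
P = 2.491 / 4.469×10⁻⁵ = 55740 N.
σ = P/A = 55740/400 = 139.4 MPa.

σ ≈ 139 MPa (tensile)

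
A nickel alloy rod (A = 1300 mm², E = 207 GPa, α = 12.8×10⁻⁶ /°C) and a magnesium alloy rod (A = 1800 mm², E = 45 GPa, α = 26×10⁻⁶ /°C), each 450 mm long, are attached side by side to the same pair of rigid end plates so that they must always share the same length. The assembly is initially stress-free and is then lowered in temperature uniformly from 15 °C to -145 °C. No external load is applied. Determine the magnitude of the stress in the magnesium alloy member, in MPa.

σ ≈ 73.1 MPa (tensile)

Both members must finish at the same length. With the larger α, the magnesium alloy tends to over-contract; the plates restrain it, putting the magnesium alloy in tension and the nickel alloy in compression. With no external load the two internal forces are equal and opposite, magnitude P.
Compatibility of the two members (thermal + elastic change equal): (α₁ − α₂)ΔT = P·[1/(A₁E₁) + 1/(A₂E₂)].
|α₁ − α₂|·ΔT = 13.2×10⁻⁶ × 160 = 0.002112.
1/(A₁E₁) + 1/(A₂E₂) = 1/(1300×207×10³) + 1/(1800×45×10³) = 1.606×10⁻⁸ N⁻¹.
P = 0.002112 / 1.606×10⁻⁸ = 131500 N = 131.5 kN.
σ_{magnesium alloy} = P/A₂ = 131500/1800 = 73.05 MPa, tensile.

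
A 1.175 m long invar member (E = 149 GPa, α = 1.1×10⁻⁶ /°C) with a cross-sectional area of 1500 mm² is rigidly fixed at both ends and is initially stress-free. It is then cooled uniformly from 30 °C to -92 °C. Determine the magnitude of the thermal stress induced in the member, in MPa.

The supports are rigid, so the total axial strain is zero. The restrained thermal strain is ε = αΔT = 1.1×10⁻⁶ × 122 = 134.2×10⁻⁶.
The stress required to suppress this strain is σ = Eε = 149×10³ × 134.2×10⁻⁶ = 20 MPa, tensile since the member is trying to contract.

σ ≈ 20 MPa (tensile)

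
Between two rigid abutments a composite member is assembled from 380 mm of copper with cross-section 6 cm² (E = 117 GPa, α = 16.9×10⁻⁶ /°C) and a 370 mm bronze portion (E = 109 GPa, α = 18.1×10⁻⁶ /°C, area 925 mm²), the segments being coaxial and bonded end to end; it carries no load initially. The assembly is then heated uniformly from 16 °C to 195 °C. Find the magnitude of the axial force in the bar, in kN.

P ≈ 259 kN (compressive)

With the walls removed the bar would change length by δ_free = Σ αᵢΔT Lᵢ = 16.9×10⁻⁶×179×380 + 18.1×10⁻⁶×179×370 = 2.348 mm.
Since the ends are fixed, an axial force P builds up, equal in every segment, with P · Σ Lᵢ/(AᵢEᵢ) = δ_free.
Σ Lᵢ/(AᵢEᵢ) = 380/(600×117×10³) + 370/(925×109×10³) = 9.083×10⁻⁶ mm/N.
P = 2.348 / 9.083×10⁻⁶ = 258500 N = 258.5 kN, compressive.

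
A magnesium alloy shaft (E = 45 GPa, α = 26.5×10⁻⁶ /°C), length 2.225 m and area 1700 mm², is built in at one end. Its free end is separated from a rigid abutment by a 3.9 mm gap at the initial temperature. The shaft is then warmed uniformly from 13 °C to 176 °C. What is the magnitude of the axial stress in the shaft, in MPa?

σ ≈ 116 MPa (compressive)

If the wall were absent the shaft would grow by αΔT L = 26.5×10⁻⁶ × 163 × 2225 = 9.611 mm.
After closing the 3.9 mm clearance, 9.611 − 3.9 = 5.711 mm of expansion remains to be suppressed by the wall.
So σ = E(δ_free − g)/L = 45×10³ × 5.711/2225 = 115.5 MPa.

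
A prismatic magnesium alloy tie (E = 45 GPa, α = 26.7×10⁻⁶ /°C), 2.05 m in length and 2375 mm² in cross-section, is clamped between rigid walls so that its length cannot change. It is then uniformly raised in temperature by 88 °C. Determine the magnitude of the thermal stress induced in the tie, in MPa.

σ ≈ 106 MPa (compressive)

Because both ends are immovable the net strain is zero, and the suppressed thermal strain is αΔT = 26.7×10⁻⁶ × 88 = 2349.6×10⁻⁶.
The stress required to suppress this strain is σ = Eε = 45×10³ × 2349.6×10⁻⁶ = 105.7 MPa, compressive since the tie is trying to expand.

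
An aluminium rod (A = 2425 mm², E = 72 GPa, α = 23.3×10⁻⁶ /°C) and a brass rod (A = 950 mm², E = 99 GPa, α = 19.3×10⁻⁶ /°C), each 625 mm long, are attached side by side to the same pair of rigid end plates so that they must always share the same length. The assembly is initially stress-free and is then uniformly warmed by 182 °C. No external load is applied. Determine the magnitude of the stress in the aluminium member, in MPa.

σ ≈ 18.3 MPa (compressive)

Both members must finish at the same length. With the larger α, the aluminium tends to over-expand; the plates restrain it, putting the aluminium in compression and the brass in tension. With no external load the two internal forces are equal and opposite, magnitude P.
Compatibility of the two members (thermal + elastic change equal): (α₁ − α₂)ΔT = P·[1/(A₁E₁) + 1/(A₂E₂)].
|α₁ − α₂|·ΔT = 4×10⁻⁶ × 182 = 0.000728.
1/(A₁E₁) + 1/(A₂E₂) = 1/(2425×72×10³) + 1/(950×99×10³) = 1.636×10⁻⁸ N⁻¹.
So P = 0.000728 / 1.636×10⁻⁸ = 44.5 kN.
σ_{aluminium} = P/A₁ = 44500/2425 = 18.35 MPa, compressive.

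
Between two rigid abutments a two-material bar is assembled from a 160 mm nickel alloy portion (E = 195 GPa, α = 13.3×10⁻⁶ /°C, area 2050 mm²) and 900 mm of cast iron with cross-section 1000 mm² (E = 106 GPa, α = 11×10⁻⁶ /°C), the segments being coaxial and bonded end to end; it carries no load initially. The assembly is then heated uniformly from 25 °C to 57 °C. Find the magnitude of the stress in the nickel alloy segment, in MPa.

With the walls removed the bar would change length by δ_free = Σ αᵢΔT Lᵢ = 13.3×10⁻⁶×32×160 + 11×10⁻⁶×32×900 = 0.3849 mm.
Since the ends are fixed, an axial force P builds up, equal in every segment, with P · Σ Lᵢ/(AᵢEᵢ) = δ_free.
The series flexibility is Σ Lᵢ/(AᵢEᵢ) = 160/(2050×195×10³) + 900/(1000×106×10³) = 8.891×10⁻⁶ mm/N.
Hence P = δ_free / Σ(L/AE) = 0.3849/8.891×10⁻⁶ = 43.29 kN (compressive).
σ_{nickel alloy} = P / A = 43290 / 2050 = 21.12 MPa.

σ ≈ 21.1 MPa (compressive)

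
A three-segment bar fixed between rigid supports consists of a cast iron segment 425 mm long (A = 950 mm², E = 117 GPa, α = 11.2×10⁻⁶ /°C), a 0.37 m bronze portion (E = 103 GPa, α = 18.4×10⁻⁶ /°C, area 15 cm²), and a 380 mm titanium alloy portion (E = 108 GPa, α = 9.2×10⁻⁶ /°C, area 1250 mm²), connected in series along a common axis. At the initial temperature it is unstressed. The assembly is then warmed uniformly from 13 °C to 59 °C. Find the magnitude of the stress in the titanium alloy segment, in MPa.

σ ≈ 61.4 MPa (compressive)

With the walls removed the bar would change length by δ_free = Σ αᵢΔT Lᵢ = 11.2×10⁻⁶×46×425 + 18.4×10⁻⁶×46×370 + 9.2×10⁻⁶×46×380 = 0.6929 mm.
The rigid supports impose zero overall length change; the single axial force P common to all segments must satisfy P Σ Lᵢ/(AᵢEᵢ) = δ_free.
Σ Lᵢ/(AᵢEᵢ) = 425/(950×117×10³) + 370/(1500×103×10³) + 380/(1250×108×10³) = 9.033×10⁻⁶ mm/N.
Hence P = δ_free / Σ(L/AE) = 0.6929/9.033×10⁻⁶ = 76.71 kN (compressive).
σ_{titanium alloy} = P / A = 76710 / 1250 = 61.37 MPa.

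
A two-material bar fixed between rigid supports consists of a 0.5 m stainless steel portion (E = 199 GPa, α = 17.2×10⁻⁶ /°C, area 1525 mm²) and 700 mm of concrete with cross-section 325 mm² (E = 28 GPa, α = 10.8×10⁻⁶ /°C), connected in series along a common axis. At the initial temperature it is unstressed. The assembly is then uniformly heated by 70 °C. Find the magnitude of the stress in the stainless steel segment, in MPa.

σ ≈ 9.44 MPa (compressive)

If the supports were absent, the total length change would be Σ αᵢΔT Lᵢ = 17.2×10⁻⁶×70×500 + 10.8×10⁻⁶×70×700 = 1.131 mm.
The walls prevent any net length change, so an axial force P (same in every segment) develops. Compatibility: P · Σ Lᵢ/(AᵢEᵢ) = δ_free.
Σ Lᵢ/(AᵢEᵢ) = 500/(1525×199×10³) + 700/(325×28×10³) = 7.857×10⁻⁵ mm/N.
So P = 1.131 / 7.857×10⁻⁵ = 14.4 kN, compressive.
σ_{stainless steel} = P / A = 14400 / 1525 = 9.441 MPa.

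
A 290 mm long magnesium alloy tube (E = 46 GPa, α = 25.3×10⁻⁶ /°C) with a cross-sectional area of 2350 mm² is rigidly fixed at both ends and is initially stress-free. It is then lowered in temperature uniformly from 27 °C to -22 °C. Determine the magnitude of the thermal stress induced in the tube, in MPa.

The supports are rigid, so the total axial strain is zero. The restrained thermal strain is ε = αΔT = 25.3×10⁻⁶ × 49 = 1239.7×10⁻⁶.
Hence σ = E·αΔT = 46×10³ × 1239.7×10⁻⁶ = 57.03 MPa, tensile.

σ ≈ 57 MPa (tensile)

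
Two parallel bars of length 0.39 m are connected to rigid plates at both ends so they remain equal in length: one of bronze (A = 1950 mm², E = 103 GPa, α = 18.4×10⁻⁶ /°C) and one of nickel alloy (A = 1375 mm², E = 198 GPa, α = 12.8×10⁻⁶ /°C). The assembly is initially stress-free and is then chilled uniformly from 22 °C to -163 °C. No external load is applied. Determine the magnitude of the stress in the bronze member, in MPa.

σ ≈ 61.4 MPa (tensile)

The bronze has the larger α, so on cooling it would change length more than the nickel alloy if both were free. The rigid plates force a common final length, so the bronze is put into tension and the nickel alloy into compression, with equal and opposite forces P (no external load).
Equating the net (thermal + elastic) strains gives |α₁ − α₂|·ΔT = P·[1/(A₁E₁) + 1/(A₂E₂)].
|α₁ − α₂|·ΔT = 5.6×10⁻⁶ × 185 = 0.001036.
1/(A₁E₁) + 1/(A₂E₂) = 1/(1950×103×10³) + 1/(1375×198×10³) = 8.652×10⁻⁹ N⁻¹.
So P = 0.001036 / 8.652×10⁻⁹ = 119.7 kN.
σ_{bronze} = P/A₁ = 119700/1950 = 61.41 MPa, tensile.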